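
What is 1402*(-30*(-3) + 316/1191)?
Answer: 150723412/1191 ≈ 1.2655e+5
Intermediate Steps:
1402*(-30*(-3) + 316/1191) = 1402*(90 + 316*(1/1191)) = 1402*(90 + 316/1191) = 1402*(107506/1191) = 150723412/1191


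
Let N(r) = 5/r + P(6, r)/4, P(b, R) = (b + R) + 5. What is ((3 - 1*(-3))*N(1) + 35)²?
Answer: 6889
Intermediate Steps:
P(b, R) = 5 + R + b (P(b, R) = (R + b) + 5 = 5 + R + b)
N(r) = 11/4 + 5/r + r/4 (N(r) = 5/r + (5 + r + 6)/4 = 5/r + (11 + r)*(¼) = 5/r + (11/4 + r/4) = 11/4 + 5/r + r/4)
((3 - 1*(-3))*N(1) + 35)² = ((3 - 1*(-3))*((¼)*(20 + 1*(11 + 1))/1) + 35)² = ((3 + 3)*((¼)*1*(20 + 1*12)) + 35)² = (6*((¼)*1*(20 + 12)) + 35)² = (6*((¼)*1*32) + 35)² = (6*8 + 35)² = (48 + 35)² = 83² = 6889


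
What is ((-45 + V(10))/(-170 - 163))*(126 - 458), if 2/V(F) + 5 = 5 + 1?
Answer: -14276/333 ≈ -42.871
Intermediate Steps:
V(F) = 2 (V(F) = 2/(-5 + (5 + 1)) = 2/(-5 + 6) = 2/1 = 2*1 = 2)
((-45 + V(10))/(-170 - 163))*(126 - 458) = ((-45 + 2)/(-170 - 163))*(126 - 458) = -43/(-333)*(-332) = -43*(-1/333)*(-332) = (43/333)*(-332) = -14276/333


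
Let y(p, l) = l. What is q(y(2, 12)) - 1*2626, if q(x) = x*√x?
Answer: -2626 + 24*√3 ≈ -2584.4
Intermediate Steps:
q(x) = x^(3/2)
q(y(2, 12)) - 1*2626 = 12^(3/2) - 1*2626 = 24*√3 - 2626 = -2626 + 24*√3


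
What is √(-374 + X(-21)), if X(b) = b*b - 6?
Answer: √61 ≈ 7.8102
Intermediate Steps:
X(b) = -6 + b² (X(b) = b² - 6 = -6 + b²)
√(-374 + X(-21)) = √(-374 + (-6 + (-21)²)) = √(-374 + (-6 + 441)) = √(-374 + 435) = √61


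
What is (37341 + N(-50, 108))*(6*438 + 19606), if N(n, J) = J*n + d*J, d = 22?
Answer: 763004178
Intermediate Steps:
N(n, J) = 22*J + J*n (N(n, J) = J*n + 22*J = 22*J + J*n)
(37341 + N(-50, 108))*(6*438 + 19606) = (37341 + 108*(22 - 50))*(6*438 + 19606) = (37341 + 108*(-28))*(2628 + 19606) = (37341 - 3024)*22234 = 34317*22234 = 763004178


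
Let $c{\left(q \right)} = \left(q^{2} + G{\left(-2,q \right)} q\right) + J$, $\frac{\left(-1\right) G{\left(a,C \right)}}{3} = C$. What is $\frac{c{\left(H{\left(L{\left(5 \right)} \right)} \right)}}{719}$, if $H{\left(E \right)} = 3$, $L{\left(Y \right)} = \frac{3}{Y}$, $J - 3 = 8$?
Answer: $- \frac{7}{719} \approx -0.0097357$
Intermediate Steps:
$J = 11$ ($J = 3 + 8 = 11$)
$G{\left(a,C \right)} = - 3 C$
$c{\left(q \right)} = 11 - 2 q^{2}$ ($c{\left(q \right)} = \left(q^{2} + - 3 q q\right) + 11 = \left(q^{2} - 3 q^{2}\right) + 11 = - 2 q^{2} + 11 = 11 - 2 q^{2}$)
$\frac{c{\left(H{\left(L{\left(5 \right)} \right)} \right)}}{719} = \frac{11 - 2 \cdot 3^{2}}{719} = \left(11 - 18\right) \frac{1}{719} = \left(-7\right) \frac{1}{719} = - \frac{7}{719}$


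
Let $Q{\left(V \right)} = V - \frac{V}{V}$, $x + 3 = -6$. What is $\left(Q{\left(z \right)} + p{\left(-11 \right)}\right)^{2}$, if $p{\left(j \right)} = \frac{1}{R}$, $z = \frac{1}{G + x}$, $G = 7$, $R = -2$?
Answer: $4$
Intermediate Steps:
$x = -9$ ($x = -3 - 6 = -9$)
$z = - \frac{1}{2}$ ($z = \frac{1}{7 - 9} = \frac{1}{-2} = - \frac{1}{2} \approx -0.5$)
$p{\left(j \right)} = - \frac{1}{2}$ ($p{\left(j \right)} = \frac{1}{-2} = - \frac{1}{2}$)
$Q{\left(V \right)} = -1 + V$ ($Q{\left(V \right)} = V - 1 = -1 + V$)
$\left(Q{\left(z \right)} + p{\left(-11 \right)}\right)^{2} = \left(\left(-1 - \frac{1}{2}\right) - \frac{1}{2}\right)^{2} = \left(- \frac{3}{2} - \frac{1}{2}\right)^{2} = \left(-2\right)^{2} = 4$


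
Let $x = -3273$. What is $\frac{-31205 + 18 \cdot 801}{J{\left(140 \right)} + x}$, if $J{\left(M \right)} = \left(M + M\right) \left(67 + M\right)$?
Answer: $- \frac{16787}{54687} \approx -0.30696$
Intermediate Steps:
$J{\left(M \right)} = 2 M \left(67 + M\right)$
$\frac{-31205 + 18 \cdot 801}{J{\left(140 \right)} + x} = \frac{-31205 + 18 \cdot 801}{2 \cdot 140 \left(67 + 140\right) - 3273} = \frac{-31205 + 14418}{2 \cdot 140 \cdot 207 - 3273} = - \frac{16787}{57960 - 3273} = - \frac{16787}{54687}$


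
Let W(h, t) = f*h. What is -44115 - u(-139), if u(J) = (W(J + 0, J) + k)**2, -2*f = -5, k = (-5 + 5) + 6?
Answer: -642949/4 ≈ -1.6074e+5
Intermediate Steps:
k = 6 (k = 0 + 6 = 6)
f = 5/2 (f = -1/2*(-5) = 5/2 ≈ 2.5000)
W(h, t) = 5*h/2
u(J) = (6 + 5*J/2)**2 (u(J) = (5*(J + 0)/2 + 6)**2 = (5*J/2 + 6)**2 = (6 + 5*J/2)**2)
-44115 - u(-139) = -44115 - (12 + 5*(-139))**2/4 = -44115 - (12 - 695)**2/4 = -44115 - (-683)**2/4 = -44115 - 466489/4 = -642949/4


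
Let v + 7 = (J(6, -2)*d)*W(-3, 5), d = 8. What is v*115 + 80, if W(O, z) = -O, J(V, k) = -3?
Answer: -9005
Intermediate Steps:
v = -79 (v = -7 + (-3*8)*(-1*(-3)) = -7 - 24*3 = -7 - 72 = -79)
v*115 + 80 = -79*115 + 80 = -9085 + 80 = -9005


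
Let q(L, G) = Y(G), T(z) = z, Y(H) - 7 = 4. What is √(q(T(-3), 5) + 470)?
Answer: √481 ≈ 21.932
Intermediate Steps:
Y(H) = 11 (Y(H) = 7 + 4 = 11)
q(L, G) = 11
√(q(T(-3), 5) + 470) = √(11 + 470) = √481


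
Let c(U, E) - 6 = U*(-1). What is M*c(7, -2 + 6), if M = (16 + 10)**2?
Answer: -676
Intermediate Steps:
M = 676 (M = 26**2 = 676)
c(U, E) = 6 - U (c(U, E) = 6 + U*(-1) = 6 - U)
M*c(7, -2 + 6) = 676*(6 - 1*7) = 676*(6 - 7) = 676*(-1) = -676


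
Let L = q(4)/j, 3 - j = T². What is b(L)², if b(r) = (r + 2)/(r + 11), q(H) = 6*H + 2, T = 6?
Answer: 1600/113569 ≈ 0.014088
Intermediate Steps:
q(H) = 2 + 6*H
j = -33 (j = 3 - 1*6² = 3 - 1*36 = 3 - 36 = -33)
L = -26/33 (L = (2 + 6*4)/(-33) = (2 + 24)*(-1/33) = 26*(-1/33) = -26/33 ≈ -0.78788)
b(r) = (2 + r)/(11 + r)
b(L)² = ((2 - 26/33)/(11 - 26/33))² = ((40/33)/(337/33))² = ((33/337)*(40/33))² = (40/337)² = 1600/113569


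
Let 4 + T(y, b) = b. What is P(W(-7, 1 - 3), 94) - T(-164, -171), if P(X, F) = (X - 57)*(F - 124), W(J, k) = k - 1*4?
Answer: 2065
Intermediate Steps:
W(J, k) = -4 + k (W(J, k) = k - 4 = -4 + k)
T(y, b) = -4 + b
P(X, F) = (-124 + F)*(-57 + X) (P(X, F) = (-57 + X)*(-124 + F) = (-124 + F)*(-57 + X))
P(W(-7, 1 - 3), 94) - T(-164, -171) = (7068 - 124*(-4 + (1 - 3)) - 57*94 + 94*(-4 + (1 - 3))) - (-4 - 171) = (7068 - 124*(-4 - 2) - 5358 + 94*(-4 - 2)) - 1*(-175) = (7068 - 124*(-6) - 5358 + 94*(-6)) + 175 = (7068 + 744 - 5358 - 564) + 175 = 1890 + 175 = 2065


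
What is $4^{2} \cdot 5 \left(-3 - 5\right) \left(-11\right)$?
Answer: $7040$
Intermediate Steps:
$4^{2} \cdot 5 \left(-3 - 5\right) \left(-11\right) = 16 \cdot 5 \left(-8\right) \left(-11\right) = 16 \left(-40\right) \left(-11\right) = \left(-640\right) \left(-11\right) = 7040$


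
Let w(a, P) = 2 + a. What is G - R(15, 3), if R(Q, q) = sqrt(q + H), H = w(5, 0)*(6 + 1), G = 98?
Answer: 98 - 2*sqrt(13) ≈ 90.789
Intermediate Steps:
H = 49 (H = (2 + 5)*(6 + 1) = 7*7 = 49)
R(Q, q) = sqrt(49 + q) (R(Q, q) = sqrt(q + 49) = sqrt(49 + q))
G - R(15, 3) = 98 - sqrt(49 + 3) = 98 - sqrt(52) = 98 - 2*sqrt(13)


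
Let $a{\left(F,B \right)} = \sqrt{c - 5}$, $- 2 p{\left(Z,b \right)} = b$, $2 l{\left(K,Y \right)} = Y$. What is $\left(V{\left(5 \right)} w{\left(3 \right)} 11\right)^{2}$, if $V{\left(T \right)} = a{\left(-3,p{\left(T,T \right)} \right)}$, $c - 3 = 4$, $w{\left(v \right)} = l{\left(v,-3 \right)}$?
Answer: $\frac{1089}{2} \approx 544.5$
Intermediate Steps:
$l{\left(K,Y \right)} = \frac{Y}{2}$
$w{\left(v \right)} = - \frac{3}{2}$ ($w{\left(v \right)} = \frac{1}{2} \left(-3\right) = - \frac{3}{2}$)
$p{\left(Z,b \right)} = - \frac{b}{2}$
$c = 7$ ($c = 3 + 4 = 7$)
$a{\left(F,B \right)} = \sqrt{2}$ ($a{\left(F,B \right)} = \sqrt{7 - 5} = \sqrt{2}$)
$V{\left(T \right)} = \sqrt{2}$
$\left(V{\left(5 \right)} w{\left(3 \right)} 11\right)^{2} = \left(\sqrt{2} \left(- \frac{3}{2}\right) 11\right)^{2} = \left(- \frac{3 \sqrt{2}}{2} \cdot 11\right)^{2} = \left(- \frac{33 \sqrt{2}}{2}\right)^{2} = \frac{1089}{2}$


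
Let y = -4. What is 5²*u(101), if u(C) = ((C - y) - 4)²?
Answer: 255025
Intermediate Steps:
u(C) = C² (u(C) = ((C - 1*(-4)) - 4)² = ((C + 4) - 4)² = ((4 + C) - 4)² = C²)
5²*u(101) = 5²*101² = 25*10201 = 255025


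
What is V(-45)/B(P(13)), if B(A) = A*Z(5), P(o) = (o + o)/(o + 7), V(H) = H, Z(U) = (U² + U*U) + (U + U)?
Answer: -15/26 ≈ -0.57692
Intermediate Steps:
Z(U) = 2*U + 2*U² (Z(U) = (U² + U²) + 2*U = 2*U² + 2*U = 2*U + 2*U²)
P(o) = 2*o/(7 + o) (P(o) = (2*o)/(7 + o) = 2*o/(7 + o))
B(A) = 60*A (B(A) = A*(2*5*(1 + 5)) = A*(2*5*6) = A*60 = 60*A)
V(-45)/B(P(13)) = -45/(60*(2*13/(7 + 13))) = -45/(60*(2*13/20)) = -45/(60*(2*13*(1/20))) = -45/(60*(13/10)) = -45/78 = -45*1/78 = -15/26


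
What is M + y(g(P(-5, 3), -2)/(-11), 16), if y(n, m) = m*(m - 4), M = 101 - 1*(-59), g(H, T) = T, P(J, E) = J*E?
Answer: 352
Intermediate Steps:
P(J, E) = E*J
M = 160 (M = 101 + 59 = 160)
y(n, m) = m*(-4 + m)
M + y(g(P(-5, 3), -2)/(-11), 16) = 160 + 16*(-4 + 16) = 160 + 16*12 = 160 + 192 = 352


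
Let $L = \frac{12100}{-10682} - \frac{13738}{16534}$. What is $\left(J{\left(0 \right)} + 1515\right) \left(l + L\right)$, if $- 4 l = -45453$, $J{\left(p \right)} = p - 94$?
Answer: $\frac{8313003648525}{514916} \approx 1.6144 \cdot 10^{7}$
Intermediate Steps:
$J{\left(p \right)} = -94 + p$ ($J{\left(p \right)} = p - 94 = -94 + p$)
$L = - \frac{12386097}{6307721}$ ($L = 12100 \left(- \frac{1}{10682}\right) - \frac{6869}{8267} = - \frac{6050}{5341} - \frac{6869}{8267} = - \frac{12386097}{6307721} \approx -1.9636$)
$l = \frac{45453}{4}$ ($l = \left(- \frac{1}{4}\right) \left(-45453\right) = \frac{45453}{4} \approx 11363.0$)
$\left(J{\left(0 \right)} + 1515\right) \left(l + L\right) = \left(\left(-94 + 0\right) + 1515\right) \left(\frac{45453}{4} - \frac{12386097}{6307721}\right) = \left(-94 + 1515\right) \frac{286655298225}{25230884} = 1421 \cdot \frac{286655298225}{25230884} = \frac{8313003648525}{514916}$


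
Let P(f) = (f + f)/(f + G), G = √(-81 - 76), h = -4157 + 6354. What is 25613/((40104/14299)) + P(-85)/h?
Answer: 2969889289550849/325208429208 + 85*I*√157/8109127 ≈ 9132.3 + 0.00013134*I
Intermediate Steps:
h = 2197
G = I*√157 (G = √(-157) = I*√157 ≈ 12.53*I)
P(f) = 2*f/(f + I*√157) (P(f) = (f + f)/(f + I*√157) = (2*f)/(f + I*√157) = 2*f/(f + I*√157))
25613/((40104/14299)) + P(-85)/h = 25613/((40104/14299)) + (2*(-85)/(-85 + I*√157))/2197 = 25613/((40104*(1/14299))) - 170/(-85 + I*√157)*(1/2197) = 25613/(40104/14299) - 170/(2197*(-85 + I*√157)) = 25613*(14299/40104) - 170/(2197*(-85 + I*√157)) = 366240287/40104 - 170/(2197*(-85 + I*√157))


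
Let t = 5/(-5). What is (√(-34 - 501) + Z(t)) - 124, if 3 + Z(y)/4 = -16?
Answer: -200 + I*√535 ≈ -200.0 + 23.13*I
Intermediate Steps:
t = -1 (t = 5*(-⅕) = -1)
Z(y) = -76 (Z(y) = -12 + 4*(-16) = -12 - 64 = -76)
(√(-34 - 501) + Z(t)) - 124 = (√(-34 - 501) - 76) - 124 = (√(-535) - 76) - 124 = (I*√535 - 76) - 124 = (-76 + I*√535) - 124 = -200 + I*√535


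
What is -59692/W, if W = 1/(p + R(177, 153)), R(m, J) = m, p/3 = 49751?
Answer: -8919775560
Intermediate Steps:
p = 149253 (p = 3*49751 = 149253)
W = 1/149430 (W = 1/(149253 + 177) = 1/149430 ≈ 6.6921e-6)
-59692/W = -59692/1/149430 = -59692*149430 = -8919775560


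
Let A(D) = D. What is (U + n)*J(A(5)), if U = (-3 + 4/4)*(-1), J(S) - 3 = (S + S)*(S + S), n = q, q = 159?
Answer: 16583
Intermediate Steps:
n = 159
J(S) = 3 + 4*S² (J(S) = 3 + (S + S)*(S + S) = 3 + (2*S)*(2*S) = 3 + 4*S²)
U = 2 (U = (-3 + 4*(¼))*(-1) = (-3 + 1)*(-1) = -2*(-1) = 2)
(U + n)*J(A(5)) = (2 + 159)*(3 + 4*5²) = 161*(3 + 4*25) = 161*(3 + 100) = 161*103 = 16583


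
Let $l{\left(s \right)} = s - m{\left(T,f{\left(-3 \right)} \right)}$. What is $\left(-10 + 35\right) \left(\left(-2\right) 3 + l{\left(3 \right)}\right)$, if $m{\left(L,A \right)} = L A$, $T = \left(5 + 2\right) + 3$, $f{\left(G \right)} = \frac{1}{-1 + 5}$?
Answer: $- \frac{275}{2} \approx -137.5$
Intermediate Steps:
$f{\left(G \right)} = \frac{1}{4}$
$T = 10$ ($T = 7 + 3 = 10$)
$m{\left(L,A \right)} = A L$
$l{\left(s \right)} = - \frac{5}{2} + s$ ($l{\left(s \right)} = s - \frac{1}{4} \cdot 10 = s - \frac{5}{2} = - \frac{5}{2} + s$)
$\left(-10 + 35\right) \left(\left(-2\right) 3 + l{\left(3 \right)}\right) = \left(-10 + 35\right) \left(\left(-2\right) 3 + \left(- \frac{5}{2} + 3\right)\right) = 25 \left(-6 + \frac{1}{2}\right) = 25 \left(- \frac{11}{2}\right) = - \frac{275}{2}$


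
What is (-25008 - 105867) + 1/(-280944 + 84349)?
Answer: -25729370626/196595 ≈ -1.3088e+5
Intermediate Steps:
(-25008 - 105867) + 1/(-280944 + 84349) = -130875 + 1/(-196595) = -130875 - 1/196595 = -25729370626/196595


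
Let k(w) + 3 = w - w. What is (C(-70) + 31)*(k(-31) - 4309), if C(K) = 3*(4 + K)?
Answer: 720104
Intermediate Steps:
k(w) = -3 (k(w) = -3 + (w - w) = -3 + 0 = -3)
C(K) = 12 + 3*K
(C(-70) + 31)*(k(-31) - 4309) = ((12 + 3*(-70)) + 31)*(-3 - 4309) = ((12 - 210) + 31)*(-4312) = (-198 + 31)*(-4312) = -167*(-4312) = 720104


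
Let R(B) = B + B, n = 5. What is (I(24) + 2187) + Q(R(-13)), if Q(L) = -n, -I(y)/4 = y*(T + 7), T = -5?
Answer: 1990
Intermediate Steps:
R(B) = 2*B
I(y) = -8*y (I(y) = -4*y*(-5 + 7) = -4*y*2 = -8*y)
Q(L) = -5 (Q(L) = -1*5 = -5)
(I(24) + 2187) + Q(R(-13)) = (-8*24 + 2187) - 5 = (-192 + 2187) - 5 = 1995 - 5 = 1990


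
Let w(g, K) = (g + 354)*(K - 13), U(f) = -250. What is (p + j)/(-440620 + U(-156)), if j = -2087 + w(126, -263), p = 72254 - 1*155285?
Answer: 108799/220435 ≈ 0.49357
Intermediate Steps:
w(g, K) = (-13 + K)*(354 + g) (w(g, K) = (354 + g)*(-13 + K) = (-13 + K)*(354 + g))
p = -83031 (p = 72254 - 155285 = -83031)
j = -134567 (j = -2087 + (-4602 - 13*126 + 354*(-263) - 263*126) = -2087 + (-4602 - 1638 - 93102 - 33138) = -2087 - 132480 = -134567)
(p + j)/(-440620 + U(-156)) = (-83031 - 134567)/(-440620 - 250) = -217598/(-440870) = -217598*(-1/440870) = 108799/220435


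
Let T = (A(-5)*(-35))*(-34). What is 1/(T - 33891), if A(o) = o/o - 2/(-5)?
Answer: -1/32225 ≈ -3.1032e-5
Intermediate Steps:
A(o) = 7/5 (A(o) = 1 - 2*(-⅕) = 1 + ⅖ = 7/5)
T = 1666 (T = ((7/5)*(-35))*(-34) = -49*(-34) = 1666)
1/(T - 33891) = 1/(1666 - 33891) = 1/(-32225) = -1/32225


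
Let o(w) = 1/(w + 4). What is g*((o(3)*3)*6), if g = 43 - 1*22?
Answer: 54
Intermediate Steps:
o(w) = 1/(4 + w)
g = 21 (g = 43 - 22 = 21)
g*((o(3)*3)*6) = 21*((3/(4 + 3))*6) = 21*((3/7)*6) = 21*(18/7) = 54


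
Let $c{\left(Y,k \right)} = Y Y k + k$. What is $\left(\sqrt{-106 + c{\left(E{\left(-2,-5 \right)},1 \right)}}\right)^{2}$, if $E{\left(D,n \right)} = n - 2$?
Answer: $-56$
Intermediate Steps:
$E{\left(D,n \right)} = -2 + n$
$c{\left(Y,k \right)} = k + k Y^{2}$ ($c{\left(Y,k \right)} = Y^{2} k + k = k Y^{2} + k = k + k Y^{2}$)
$\left(\sqrt{-106 + c{\left(E{\left(-2,-5 \right)},1 \right)}}\right)^{2} = \left(\sqrt{-106 + 1 \left(1 + \left(-2 - 5\right)^{2}\right)}\right)^{2} = \left(\sqrt{-106 + 1 \left(1 + \left(-7\right)^{2}\right)}\right)^{2} = \left(\sqrt{-106 + 1 \left(1 + 49\right)}\right)^{2} = \left(\sqrt{-106 + 1 \cdot 50}\right)^{2} = \left(\sqrt{-106 + 50}\right)^{2} = \left(\sqrt{-56}\right)^{2} = \left(2 i \sqrt{14}\right)^{2} = -56$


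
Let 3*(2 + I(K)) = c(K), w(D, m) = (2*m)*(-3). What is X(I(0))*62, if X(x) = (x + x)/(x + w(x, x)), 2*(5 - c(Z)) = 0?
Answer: -124/5 ≈ -24.800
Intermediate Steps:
w(D, m) = -6*m
c(Z) = 5 (c(Z) = 5 - ½*0 = 5 + 0 = 5)
I(K) = -⅓ (I(K) = -2 + (⅓)*5 = -2 + 5/3 = -⅓)
X(x) = -⅖ (X(x) = (x + x)/(x - 6*x) = (2*x)/((-5*x)) = (2*x)*(-1/(5*x)) = -⅖)
X(I(0))*62 = -⅖*62 = -124/5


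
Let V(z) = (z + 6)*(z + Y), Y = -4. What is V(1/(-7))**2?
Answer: 1413721/2401 ≈ 588.80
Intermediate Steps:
V(z) = (-4 + z)*(6 + z) (V(z) = (z + 6)*(z - 4) = (6 + z)*(-4 + z) = (-4 + z)*(6 + z))
V(1/(-7))**2 = (-24 + (1/(-7))**2 + 2*(1/(-7)))**2 = (-24 + (1*(-1/7))**2 + 2*(1*(-1/7)))**2 = (-24 + (-1/7)**2 + 2*(-1/7))**2 = (-24 + 1/49 - 2/7)**2 = (-1189/49)**2 = 1413721/2401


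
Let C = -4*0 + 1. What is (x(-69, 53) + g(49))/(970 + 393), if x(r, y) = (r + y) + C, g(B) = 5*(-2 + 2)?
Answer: -15/1363 ≈ -0.011005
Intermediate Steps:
g(B) = 0 (g(B) = 5*0 = 0)
C = 1 (C = 0 + 1 = 1)
x(r, y) = 1 + r + y (x(r, y) = (r + y) + 1 = 1 + r + y)
(x(-69, 53) + g(49))/(970 + 393) = ((1 - 69 + 53) + 0)/(970 + 393) = (-15 + 0)/1363 = -15*1/1363 = -15/1363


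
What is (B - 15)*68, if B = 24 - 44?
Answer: -2380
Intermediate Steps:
B = -20
(B - 15)*68 = (-20 - 15)*68 = -35*68 = -2380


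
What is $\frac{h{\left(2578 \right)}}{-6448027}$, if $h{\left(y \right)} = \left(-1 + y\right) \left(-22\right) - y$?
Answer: $\frac{59272}{6448027} \approx 0.0091923$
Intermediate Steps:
$h{\left(y \right)} = 22 - 23 y$ ($h{\left(y \right)} = \left(22 - 22 y\right) - y = 22 - 23 y$)
$\frac{h{\left(2578 \right)}}{-6448027} = \frac{22 - 59294}{-6448027} = \left(22 - 59294\right) \left(- \frac{1}{6448027}\right) = \left(-59272\right) \left(- \frac{1}{6448027}\right) = \frac{59272}{6448027}$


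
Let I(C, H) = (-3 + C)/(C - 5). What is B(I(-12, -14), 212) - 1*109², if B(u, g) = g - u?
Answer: -198388/17 ≈ -11670.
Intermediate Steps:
I(C, H) = (-3 + C)/(-5 + C)
B(I(-12, -14), 212) - 1*109² = (212 - (-3 - 12)/(-5 - 12)) - 1*109² = (212 - (-15)/(-17)) - 1*11881 = (212 - (-1)*(-15)/17) - 11881 = (212 - 1*15/17) - 11881 = (212 - 15/17) - 11881 = 3589/17 - 11881 = -198388/17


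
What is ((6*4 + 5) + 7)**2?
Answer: 1296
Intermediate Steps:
((6*4 + 5) + 7)**2 = ((24 + 5) + 7)**2 = (29 + 7)**2 = 36**2 = 1296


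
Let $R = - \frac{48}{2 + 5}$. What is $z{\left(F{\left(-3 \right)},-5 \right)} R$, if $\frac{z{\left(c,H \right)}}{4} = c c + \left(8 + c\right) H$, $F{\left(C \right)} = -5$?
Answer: $- \frac{1920}{7} \approx -274.29$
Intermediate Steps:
$R = - \frac{48}{7} \approx -6.8571$
$z{\left(c,H \right)} = 4 c^{2} + 4 H \left(8 + c\right)$ ($z{\left(c,H \right)} = 4 \left(c c + \left(8 + c\right) H\right) = 4 \left(c^{2} + H \left(8 + c\right)\right) = 4 c^{2} + 4 H \left(8 + c\right)$)
$z{\left(F{\left(-3 \right)},-5 \right)} R = \left(4 \left(-5\right)^{2} + 32 \left(-5\right) + 4 \left(-5\right) \left(-5\right)\right) \left(- \frac{48}{7}\right) = \left(4 \cdot 25 - 160 + 100\right) \left(- \frac{48}{7}\right) = \left(100 - 160 + 100\right) \left(- \frac{48}{7}\right) = 40 \left(- \frac{48}{7}\right) = - \frac{1920}{7}$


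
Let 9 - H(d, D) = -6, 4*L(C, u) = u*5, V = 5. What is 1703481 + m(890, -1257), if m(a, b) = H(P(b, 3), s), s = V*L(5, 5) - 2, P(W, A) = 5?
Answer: 1703496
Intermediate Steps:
L(C, u) = 5*u/4 (L(C, u) = (u*5)/4 = (5*u)/4 = 5*u/4)
s = 117/4 (s = 5*((5/4)*5) - 2 = 5*(25/4) - 2 = 125/4 - 2 = 117/4 ≈ 29.250)
H(d, D) = 15 (H(d, D) = 9 - 1*(-6) = 9 + 6 = 15)
m(a, b) = 15
1703481 + m(890, -1257) = 1703481 + 15 = 1703496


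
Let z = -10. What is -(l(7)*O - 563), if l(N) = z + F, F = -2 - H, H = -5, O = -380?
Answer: -2097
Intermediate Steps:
F = 3 (F = -2 - 1*(-5) = -2 + 5 = 3)
l(N) = -7 (l(N) = -10 + 3 = -7)
-(l(7)*O - 563) = -(-7*(-380) - 563) = -(2660 - 563) = -1*2097 = -2097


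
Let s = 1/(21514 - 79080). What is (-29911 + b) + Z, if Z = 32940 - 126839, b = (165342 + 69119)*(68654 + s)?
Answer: 926614669666683/57566 ≈ 1.6097e+10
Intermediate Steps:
s = -1/57566 (s = 1/(-57566) = -1/57566 ≈ -1.7371e-5)
b = 926621796913143/57566 (b = (165342 + 69119)*(68654 - 1/57566) = 234461*(3952136163/57566) = 926621796913143/57566 ≈ 1.6097e+10)
Z = -93899
(-29911 + b) + Z = (-29911 + 926621796913143/57566) - 93899 = 926620075056517/57566 - 93899 = 926614669666683/57566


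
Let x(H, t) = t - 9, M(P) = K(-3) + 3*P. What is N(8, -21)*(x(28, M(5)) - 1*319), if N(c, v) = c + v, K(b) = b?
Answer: 4108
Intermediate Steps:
M(P) = -3 + 3*P
x(H, t) = -9 + t
N(8, -21)*(x(28, M(5)) - 1*319) = (8 - 21)*((-9 + (-3 + 3*5)) - 1*319) = -13*((-9 + (-3 + 15)) - 319) = -13*((-9 + 12) - 319) = -13*(3 - 319) = -13*(-316) = 4108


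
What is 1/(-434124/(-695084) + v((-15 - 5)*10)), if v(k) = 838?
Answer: 173771/145728629 ≈ 0.0011924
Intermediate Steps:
1/(-434124/(-695084) + v((-15 - 5)*10)) = 1/(-434124/(-695084) + 838) = 1/(-434124*(-1/695084) + 838) = 1/(108531/173771 + 838) = 1/(145728629/173771) = 173771/145728629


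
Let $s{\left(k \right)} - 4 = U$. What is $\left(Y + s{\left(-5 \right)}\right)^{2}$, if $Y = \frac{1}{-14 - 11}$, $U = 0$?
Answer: $\frac{9801}{625} \approx 15.682$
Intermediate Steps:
$Y = - \frac{1}{25}$ ($Y = \frac{1}{-25} = - \frac{1}{25} \approx -0.04$)
$s{\left(k \right)} = 4$ ($s{\left(k \right)} = 4 + 0 = 4$)
$\left(Y + s{\left(-5 \right)}\right)^{2} = \left(- \frac{1}{25} + 4\right)^{2} = \left(\frac{99}{25}\right)^{2} = \frac{9801}{625}$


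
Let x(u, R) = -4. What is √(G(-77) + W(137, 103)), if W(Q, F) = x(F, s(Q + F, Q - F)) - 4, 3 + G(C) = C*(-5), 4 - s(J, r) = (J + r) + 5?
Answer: √374 ≈ 19.339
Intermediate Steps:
s(J, r) = -1 - J - r (s(J, r) = 4 - ((J + r) + 5) = 4 - (5 + J + r) = 4 + (-5 - J - r) = -1 - J - r)
G(C) = -3 - 5*C (G(C) = -3 + C*(-5) = -3 - 5*C)
W(Q, F) = -8 (W(Q, F) = -4 - 4 = -8)
√(G(-77) + W(137, 103)) = √((-3 - 5*(-77)) - 8) = √((-3 + 385) - 8) = √(382 - 8) = √374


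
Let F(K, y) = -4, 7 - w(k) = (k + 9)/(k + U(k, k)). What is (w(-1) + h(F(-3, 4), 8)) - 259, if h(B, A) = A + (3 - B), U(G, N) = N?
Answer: -233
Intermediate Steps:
w(k) = 7 - (9 + k)/(2*k) (w(k) = 7 - (k + 9)/(k + k) = 7 - (9 + k)/(2*k))
h(B, A) = 3 + A - B
(w(-1) + h(F(-3, 4), 8)) - 259 = ((½)*(-9 + 13*(-1))/(-1) + (3 + 8 - 1*(-4))) - 259 = ((½)*(-1)*(-9 - 13) + (3 + 8 + 4)) - 259 = ((½)*(-1)*(-22) + 15) - 259 = (11 + 15) - 259 = 26 - 259 = -233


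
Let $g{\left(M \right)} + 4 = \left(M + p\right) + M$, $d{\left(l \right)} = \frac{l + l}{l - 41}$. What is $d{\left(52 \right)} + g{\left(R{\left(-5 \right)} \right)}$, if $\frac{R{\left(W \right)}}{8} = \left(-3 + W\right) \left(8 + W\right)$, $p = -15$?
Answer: $- \frac{4329}{11} \approx -393.55$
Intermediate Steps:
$d{\left(l \right)} = \frac{2 l}{-41 + l}$
$R{\left(W \right)} = 8 \left(-3 + W\right) \left(8 + W\right)$
$g{\left(M \right)} = -19 + 2 M$ ($g{\left(M \right)} = -4 + \left(\left(M - 15\right) + M\right) = -4 + \left(\left(-15 + M\right) + M\right) = -4 + \left(-15 + 2 M\right) = -19 + 2 M$)
$d{\left(52 \right)} + g{\left(R{\left(-5 \right)} \right)} = 2 \cdot 52 \frac{1}{-41 + 52} + \left(-19 + 2 \left(-192 + 8 \left(-5\right)^{2} + 40 \left(-5\right)\right)\right) = 2 \cdot 52 \cdot \frac{1}{11} + \left(-19 + 2 \left(-192 + 8 \cdot 25 - 200\right)\right) = 2 \cdot 52 \cdot \frac{1}{11} + \left(-19 + 2 \left(-192 + 200 - 200\right)\right) = \frac{104}{11} + \left(-19 + 2 \left(-192\right)\right) = \frac{104}{11} - 403 = - \frac{4329}{11}$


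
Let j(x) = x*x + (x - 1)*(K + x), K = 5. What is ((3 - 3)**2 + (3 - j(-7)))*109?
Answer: -6758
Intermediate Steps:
j(x) = x**2 + (-1 + x)*(5 + x) (j(x) = x*x + (x - 1)*(5 + x) = x**2 + (-1 + x)*(5 + x))
((3 - 3)**2 + (3 - j(-7)))*109 = ((3 - 3)**2 + (3 - (-5 + 2*(-7)**2 + 4*(-7))))*109 = (0**2 + (3 - (-5 + 2*49 - 28)))*109 = (0 + (3 - (-5 + 98 - 28)))*109 = (0 + (3 - 1*65))*109 = (0 + (3 - 65))*109 = (0 - 62)*109 = -62*109 = -6758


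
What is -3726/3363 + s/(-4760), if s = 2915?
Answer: -1835927/1067192 ≈ -1.7203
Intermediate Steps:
-3726/3363 + s/(-4760) = -3726/3363 + 2915/(-4760) = -3726*1/3363 + 2915*(-1/4760) = -1242/1121 - 583/952 = -1835927/1067192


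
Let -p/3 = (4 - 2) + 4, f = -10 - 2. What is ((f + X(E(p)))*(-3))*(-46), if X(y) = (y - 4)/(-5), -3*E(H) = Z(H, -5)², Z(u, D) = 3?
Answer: -7314/5 ≈ -1462.8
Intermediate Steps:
f = -12
p = -18 (p = -3*((4 - 2) + 4) = -3*(2 + 4) = -3*6 = -18)
E(H) = -3 (E(H) = -⅓*3² = -⅓*9 = -3)
X(y) = ⅘ - y/5 (X(y) = (-4 + y)*(-⅕) = ⅘ - y/5)
((f + X(E(p)))*(-3))*(-46) = ((-12 + (⅘ - ⅕*(-3)))*(-3))*(-46) = ((-12 + (⅘ + ⅗))*(-3))*(-46) = ((-12 + 7/5)*(-3))*(-46) = -53/5*(-3)*(-46) = (159/5)*(-46) = -7314/5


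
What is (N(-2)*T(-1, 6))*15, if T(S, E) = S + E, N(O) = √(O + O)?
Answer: 150*I ≈ 150.0*I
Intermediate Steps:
N(O) = √2*√O (N(O) = √(2*O) = √2*√O)
T(S, E) = E + S
(N(-2)*T(-1, 6))*15 = ((√2*√(-2))*(6 - 1))*15 = ((√2*(I*√2))*5)*15 = ((2*I)*5)*15 = (10*I)*15 = 150*I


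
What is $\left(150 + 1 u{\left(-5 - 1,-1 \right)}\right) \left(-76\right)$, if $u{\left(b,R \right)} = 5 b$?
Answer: $-9120$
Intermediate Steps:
$\left(150 + 1 u{\left(-5 - 1,-1 \right)}\right) \left(-76\right) = \left(150 + 1 \cdot 5 \left(-5 - 1\right)\right) \left(-76\right) = \left(150 + 1 \cdot 5 \left(-6\right)\right) \left(-76\right) = \left(150 + 1 \left(-30\right)\right) \left(-76\right) = \left(150 - 30\right) \left(-76\right) = 120 \left(-76\right) = -9120$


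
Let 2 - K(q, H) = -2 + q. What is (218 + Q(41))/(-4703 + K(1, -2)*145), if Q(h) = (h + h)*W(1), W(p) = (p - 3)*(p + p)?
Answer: 5/194 ≈ 0.025773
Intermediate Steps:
W(p) = 2*p*(-3 + p) (W(p) = (-3 + p)*(2*p) = 2*p*(-3 + p))
K(q, H) = 4 - q (K(q, H) = 2 - (-2 + q) = 2 + (2 - q) = 4 - q)
Q(h) = -8*h (Q(h) = (h + h)*(2*1*(-3 + 1)) = (2*h)*(2*1*(-2)) = (2*h)*(-4) = -8*h)
(218 + Q(41))/(-4703 + K(1, -2)*145) = (218 - 8*41)/(-4703 + (4 - 1*1)*145) = (218 - 328)/(-4703 + (4 - 1)*145) = -110/(-4703 + 3*145) = -110/(-4703 + 435) = -110/(-4268) = -110*(-1/4268) = 5/194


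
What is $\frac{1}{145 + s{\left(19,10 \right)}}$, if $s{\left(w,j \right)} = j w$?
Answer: $\frac{1}{335} \approx 0.0029851$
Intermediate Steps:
$\frac{1}{145 + s{\left(19,10 \right)}} = \frac{1}{145 + 10 \cdot 19} = \frac{1}{145 + 190} = \frac{1}{335}$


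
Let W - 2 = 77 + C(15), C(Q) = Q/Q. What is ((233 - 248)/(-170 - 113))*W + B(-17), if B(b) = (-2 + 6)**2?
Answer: 5728/283 ≈ 20.240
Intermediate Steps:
B(b) = 16 (B(b) = 4**2 = 16)
C(Q) = 1
W = 80 (W = 2 + (77 + 1) = 2 + 78 = 80)
((233 - 248)/(-170 - 113))*W + B(-17) = ((233 - 248)/(-170 - 113))*80 + 16 = -15/(-283)*80 + 16 = -15*(-1/283)*80 + 16 = (15/283)*80 + 16 = 1200/283 + 16 = 5728/283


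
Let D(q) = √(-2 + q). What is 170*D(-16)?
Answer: 510*I*√2 ≈ 721.25*I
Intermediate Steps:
170*D(-16) = 170*√(-2 - 16) = 170*√(-18) = 170*(3*I*√2) = 510*I*√2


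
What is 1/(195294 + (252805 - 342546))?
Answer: 1/105553 ≈ 9.4739e-6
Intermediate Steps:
1/(195294 + (252805 - 342546)) = 1/(195294 - 89741) = 1/105553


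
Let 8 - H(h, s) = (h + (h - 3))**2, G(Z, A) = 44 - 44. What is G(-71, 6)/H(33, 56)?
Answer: 0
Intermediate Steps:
G(Z, A) = 0
H(h, s) = 8 - (-3 + 2*h)**2 (H(h, s) = 8 - (h + (h - 3))**2 = 8 - (h + (-3 + h))**2 = 8 - (-3 + 2*h)**2)
G(-71, 6)/H(33, 56) = 0/(8 - (-3 + 2*33)**2) = 0/(8 - (-3 + 66)**2) = 0/(8 - 1*63**2) = 0/(8 - 1*3969) = 0/(8 - 3969) = 0/(-3961) = 0*(-1/3961) = 0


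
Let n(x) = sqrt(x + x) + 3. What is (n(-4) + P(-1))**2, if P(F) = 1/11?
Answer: 188/121 + 136*I*sqrt(2)/11 ≈ 1.5537 + 17.485*I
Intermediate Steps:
P(F) = 1/11
n(x) = 3 + sqrt(2)*sqrt(x) (n(x) = sqrt(2*x) + 3 = sqrt(2)*sqrt(x) + 3 = 3 + sqrt(2)*sqrt(x))
(n(-4) + P(-1))**2 = ((3 + sqrt(2)*sqrt(-4)) + 1/11)**2 = ((3 + sqrt(2)*(2*I)) + 1/11)**2 = ((3 + 2*I*sqrt(2)) + 1/11)**2 = (34/11 + 2*I*sqrt(2))**2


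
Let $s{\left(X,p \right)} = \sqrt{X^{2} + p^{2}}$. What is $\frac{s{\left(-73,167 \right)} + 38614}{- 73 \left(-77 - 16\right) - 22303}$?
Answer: $- \frac{19307}{7757} - \frac{\sqrt{33218}}{15514} \approx -2.5007$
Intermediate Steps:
$\frac{s{\left(-73,167 \right)} + 38614}{- 73 \left(-77 - 16\right) - 22303} = \frac{\sqrt{\left(-73\right)^{2} + 167^{2}} + 38614}{- 73 \left(-77 - 16\right) - 22303} = \frac{\sqrt{5329 + 27889} + 38614}{\left(-73\right) \left(-93\right) - 22303} = \frac{\sqrt{33218} + 38614}{6789 - 22303} = \frac{38614 + \sqrt{33218}}{-15514} = \left(38614 + \sqrt{33218}\right) \left(- \frac{1}{15514}\right) = - \frac{19307}{7757} - \frac{\sqrt{33218}}{15514}$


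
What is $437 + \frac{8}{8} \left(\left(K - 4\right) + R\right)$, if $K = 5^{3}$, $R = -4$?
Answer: $554$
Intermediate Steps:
$K = 125$
$437 + \frac{8}{8} \left(\left(K - 4\right) + R\right) = 437 + \frac{8}{8} \left(\left(125 - 4\right) - 4\right) = 437 + 8 \cdot \frac{1}{8} \left(121 - 4\right) = 437 + 1 \cdot 117 = 437 + 117 = 554$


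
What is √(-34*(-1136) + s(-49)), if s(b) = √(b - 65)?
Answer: √(38624 + I*√114) ≈ 196.53 + 0.027*I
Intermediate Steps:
s(b) = √(-65 + b)
√(-34*(-1136) + s(-49)) = √(-34*(-1136) + √(-65 - 49)) = √(38624 + √(-114)) = √(38624 + I*√114)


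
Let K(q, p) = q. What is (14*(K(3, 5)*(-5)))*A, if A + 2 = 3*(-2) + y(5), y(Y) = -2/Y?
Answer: 1764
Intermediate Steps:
A = -42/5 (A = -2 + (3*(-2) - 2/5) = -2 + (-6 - 2*⅕) = -2 + (-6 - ⅖) = -2 - 32/5 = -42/5 ≈ -8.4000)
(14*(K(3, 5)*(-5)))*A = (14*(3*(-5)))*(-42/5) = (14*(-15))*(-42/5) = -210*(-42/5) = 1764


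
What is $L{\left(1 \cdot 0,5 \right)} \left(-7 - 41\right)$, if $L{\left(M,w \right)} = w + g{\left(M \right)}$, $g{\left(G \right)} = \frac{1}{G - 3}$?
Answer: $-224$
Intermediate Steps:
$g{\left(G \right)} = \frac{1}{-3 + G}$
$L{\left(M,w \right)} = w + \frac{1}{-3 + M}$
$L{\left(1 \cdot 0,5 \right)} \left(-7 - 41\right) = \frac{1 + 5 \left(-3 + 1 \cdot 0\right)}{-3 + 1 \cdot 0} \left(-7 - 41\right) = \frac{1 + 5 \left(-3 + 0\right)}{-3 + 0} \left(-48\right) = \frac{1 + 5 \left(-3\right)}{-3} \left(-48\right) = - \frac{1 - 15}{3} \left(-48\right) = \left(- \frac{1}{3}\right) \left(-14\right) \left(-48\right) = \frac{14}{3} \left(-48\right) = -224$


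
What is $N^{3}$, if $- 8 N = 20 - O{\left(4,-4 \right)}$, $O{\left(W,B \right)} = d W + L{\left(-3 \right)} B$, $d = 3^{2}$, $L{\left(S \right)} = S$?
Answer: $\frac{343}{8} \approx 42.875$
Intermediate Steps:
$d = 9$
$O{\left(W,B \right)} = - 3 B + 9 W$ ($O{\left(W,B \right)} = 9 W - 3 B = - 3 B + 9 W$)
$N = \frac{7}{2}$ ($N = - \frac{20 - \left(\left(-3\right) \left(-4\right) + 9 \cdot 4\right)}{8} = - \frac{20 - \left(12 + 36\right)}{8} = - \frac{20 - 48}{8} = \left(- \frac{1}{8}\right) \left(-28\right) = \frac{7}{2} \approx 3.5$)
$N^{3} = \left(\frac{7}{2}\right)^{3} = \frac{343}{8}$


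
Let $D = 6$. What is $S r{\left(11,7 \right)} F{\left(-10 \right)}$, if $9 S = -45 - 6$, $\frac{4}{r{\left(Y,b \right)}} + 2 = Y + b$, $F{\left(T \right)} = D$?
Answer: $- \frac{17}{2} \approx -8.5$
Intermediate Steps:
$F{\left(T \right)} = 6$
$r{\left(Y,b \right)} = \frac{4}{-2 + Y + b}$ ($r{\left(Y,b \right)} = \frac{4}{-2 + \left(Y + b\right)} = \frac{4}{-2 + Y + b}$)
$S = - \frac{17}{3}$ ($S = \frac{-45 - 6}{9} = \frac{1}{9} \left(-51\right) = - \frac{17}{3} \approx -5.6667$)
$S r{\left(11,7 \right)} F{\left(-10 \right)} = - \frac{17 \frac{4}{-2 + 11 + 7}}{3} \cdot 6 = - \frac{17 \cdot \frac{4}{16}}{3} \cdot 6 = - \frac{17 \cdot 4 \cdot \frac{1}{16}}{3} \cdot 6 = \left(- \frac{17}{3}\right) \frac{1}{4} \cdot 6 = \left(- \frac{17}{12}\right) 6 = - \frac{17}{2}$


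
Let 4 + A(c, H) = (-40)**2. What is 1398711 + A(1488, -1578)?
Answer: 1400307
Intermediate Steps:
A(c, H) = 1596 (A(c, H) = -4 + (-40)**2 = -4 + 1600 = 1596)
1398711 + A(1488, -1578) = 1398711 + 1596 = 1400307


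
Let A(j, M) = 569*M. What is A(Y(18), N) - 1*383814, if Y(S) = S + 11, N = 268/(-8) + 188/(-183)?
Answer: -147666377/366 ≈ -4.0346e+5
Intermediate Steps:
N = -12637/366 (N = 268*(-⅛) + 188*(-1/183) = -67/2 - 188/183 = -12637/366 ≈ -34.527)
Y(S) = 11 + S
A(Y(18), N) - 1*383814 = 569*(-12637/366) - 1*383814 = -7190453/366 - 383814 = -147666377/366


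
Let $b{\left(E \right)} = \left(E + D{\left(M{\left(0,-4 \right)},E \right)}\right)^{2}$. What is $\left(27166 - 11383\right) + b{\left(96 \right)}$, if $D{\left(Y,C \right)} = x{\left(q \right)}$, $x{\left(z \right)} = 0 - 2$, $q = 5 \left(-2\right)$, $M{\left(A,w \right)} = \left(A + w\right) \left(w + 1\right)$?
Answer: $24619$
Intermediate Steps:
$M{\left(A,w \right)} = \left(1 + w\right) \left(A + w\right)$ ($M{\left(A,w \right)} = \left(A + w\right) \left(1 + w\right) = \left(1 + w\right) \left(A + w\right)$)
$q = -10$
$x{\left(z \right)} = -2$
$D{\left(Y,C \right)} = -2$
$b{\left(E \right)} = \left(-2 + E\right)^{2}$ ($b{\left(E \right)} = \left(E - 2\right)^{2} = \left(-2 + E\right)^{2}$)
$\left(27166 - 11383\right) + b{\left(96 \right)} = \left(27166 - 11383\right) + \left(-2 + 96\right)^{2} = 15783 + 94^{2} = 15783 + 8836 = 24619$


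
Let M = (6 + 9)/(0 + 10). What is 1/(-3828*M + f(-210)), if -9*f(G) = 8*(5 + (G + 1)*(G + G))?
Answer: -9/753958 ≈ -1.1937e-5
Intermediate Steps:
M = 3/2 (M = 15/10 = 15*(1/10) = 3/2 ≈ 1.5000)
f(G) = -40/9 - 16*G*(1 + G)/9 (f(G) = -8*(5 + (G + 1)*(G + G))/9 = -8*(5 + (1 + G)*(2*G))/9 = -8*(5 + 2*G*(1 + G))/9 = -(40 + 16*G*(1 + G))/9 = -40/9 - 16*G*(1 + G)/9)
1/(-3828*M + f(-210)) = 1/(-3828*3/2 + (-40/9 - 16/9*(-210) - 16/9*(-210)**2)) = 1/(-5742 + (-40/9 + 1120/3 - 16/9*44100)) = 1/(-5742 + (-40/9 + 1120/3 - 78400)) = 1/(-5742 - 702280/9) = 1/(-753958/9) = -9/753958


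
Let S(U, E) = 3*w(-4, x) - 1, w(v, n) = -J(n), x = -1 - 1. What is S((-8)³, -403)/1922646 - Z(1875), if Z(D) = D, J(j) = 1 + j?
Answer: -1802480624/961323 ≈ -1875.0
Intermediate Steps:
x = -2
w(v, n) = -1 - n (w(v, n) = -(1 + n) = -1 - n)
S(U, E) = 2 (S(U, E) = 3*(-1 - 1*(-2)) - 1 = 3*(-1 + 2) - 1 = 3*1 - 1 = 3 - 1 = 2)
S((-8)³, -403)/1922646 - Z(1875) = 2/1922646 - 1*1875 = 2*(1/1922646) - 1875 = 1/961323 - 1875 = -1802480624/961323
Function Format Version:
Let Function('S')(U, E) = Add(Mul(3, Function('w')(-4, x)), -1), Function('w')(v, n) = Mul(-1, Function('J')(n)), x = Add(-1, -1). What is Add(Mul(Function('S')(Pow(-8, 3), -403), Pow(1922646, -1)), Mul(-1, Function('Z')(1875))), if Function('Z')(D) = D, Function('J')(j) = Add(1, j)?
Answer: Rational(-1802480624, 961323) ≈ -1875.0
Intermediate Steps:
x = -2
Function('w')(v, n) = Add(-1, Mul(-1, n)) (Function('w')(v, n) = Mul(-1, Add(1, n)) = Add(-1, Mul(-1, n)))
Function('S')(U, E) = 2 (Function('S')(U, E) = Add(Mul(3, Add(-1, Mul(-1, -2))), -1) = Add(Mul(3, Add(-1, 2)), -1) = Add(Mul(3, 1), -1) = Add(3, -1) = 2)
Add(Mul(Function('S')(Pow(-8, 3), -403), Pow(1922646, -1)), Mul(-1, Function('Z')(1875))) = Add(Mul(2, Pow(1922646, -1)), Mul(-1, 1875)) = Add(Mul(2, Rational(1, 1922646)), -1875) = Add(Rational(1, 961323), -1875) = Rational(-1802480624, 961323)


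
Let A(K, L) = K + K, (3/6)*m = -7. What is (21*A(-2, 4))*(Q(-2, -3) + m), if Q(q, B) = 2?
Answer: 1008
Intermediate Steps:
m = -14 (m = 2*(-7) = -14)
A(K, L) = 2*K
(21*A(-2, 4))*(Q(-2, -3) + m) = (21*(2*(-2)))*(2 - 14) = (21*(-4))*(-12) = -84*(-12) = 1008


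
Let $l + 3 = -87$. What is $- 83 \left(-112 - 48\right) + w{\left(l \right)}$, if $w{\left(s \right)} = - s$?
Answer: $13370$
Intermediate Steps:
$l = -90$ ($l = -3 - 87 = -90$)
$- 83 \left(-112 - 48\right) + w{\left(l \right)} = - 83 \left(-112 - 48\right) - -90 = \left(-83\right) \left(-160\right) + 90 = 13280 + 90 = 13370$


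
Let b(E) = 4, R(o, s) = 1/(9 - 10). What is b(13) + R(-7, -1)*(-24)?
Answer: 28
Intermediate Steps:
R(o, s) = -1 (R(o, s) = 1/(-1) = -1)
b(13) + R(-7, -1)*(-24) = 4 - 1*(-24) = 4 + 24 = 28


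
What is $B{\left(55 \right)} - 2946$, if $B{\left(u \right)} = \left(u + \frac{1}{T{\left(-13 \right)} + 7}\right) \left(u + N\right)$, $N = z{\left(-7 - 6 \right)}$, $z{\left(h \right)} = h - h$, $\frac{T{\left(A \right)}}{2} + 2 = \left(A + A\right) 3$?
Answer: $\frac{12032}{153} \approx 78.641$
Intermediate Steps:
$T{\left(A \right)} = -4 + 12 A$ ($T{\left(A \right)} = -4 + 2 \left(A + A\right) 3 = -4 + 2 \cdot 2 A 3 = -4 + 2 \cdot 6 A = -4 + 12 A$)
$z{\left(h \right)} = 0$
$N = 0$
$B{\left(u \right)} = u \left(- \frac{1}{153} + u\right)$ ($B{\left(u \right)} = \left(u + \frac{1}{\left(-4 + 12 \left(-13\right)\right) + 7}\right) \left(u + 0\right) = \left(u + \frac{1}{\left(-4 - 156\right) + 7}\right) u = \left(u + \frac{1}{-160 + 7}\right) u = \left(u + \frac{1}{-153}\right) u = \left(u - \frac{1}{153}\right) u = \left(- \frac{1}{153} + u\right) u = u \left(- \frac{1}{153} + u\right)$)
$B{\left(55 \right)} - 2946 = 55 \left(- \frac{1}{153} + 55\right) - 2946 = 55 \cdot \frac{8414}{153} - 2946 = \frac{462770}{153} - 2946 = \frac{12032}{153}$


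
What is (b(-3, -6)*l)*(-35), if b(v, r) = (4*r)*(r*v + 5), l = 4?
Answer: 77280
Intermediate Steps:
b(v, r) = 4*r*(5 + r*v) (b(v, r) = (4*r)*(5 + r*v) = 4*r*(5 + r*v))
(b(-3, -6)*l)*(-35) = ((4*(-6)*(5 - 6*(-3)))*4)*(-35) = ((4*(-6)*(5 + 18))*4)*(-35) = ((4*(-6)*23)*4)*(-35) = -552*4*(-35) = -2208*(-35) = 77280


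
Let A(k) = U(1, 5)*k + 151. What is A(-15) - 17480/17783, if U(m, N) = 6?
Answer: 1067283/17783 ≈ 60.017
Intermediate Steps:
A(k) = 151 + 6*k (A(k) = 6*k + 151 = 151 + 6*k)
A(-15) - 17480/17783 = (151 + 6*(-15)) - 17480/17783 = (151 - 90) - 17480/17783 = 61 - 1*17480/17783 = 61 - 17480/17783 = 1067283/17783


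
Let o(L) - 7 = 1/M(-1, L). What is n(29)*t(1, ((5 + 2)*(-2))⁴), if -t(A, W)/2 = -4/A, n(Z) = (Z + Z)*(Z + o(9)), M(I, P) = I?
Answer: 16240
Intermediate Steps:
o(L) = 6 (o(L) = 7 + 1/(-1) = 7 - 1 = 6)
n(Z) = 2*Z*(6 + Z) (n(Z) = (Z + Z)*(Z + 6) = (2*Z)*(6 + Z) = 2*Z*(6 + Z))
t(A, W) = 8/A (t(A, W) = -(-8)/A = 8/A)
n(29)*t(1, ((5 + 2)*(-2))⁴) = (2*29*(6 + 29))*(8/1) = (2*29*35)*(8*1) = 2030*8 = 16240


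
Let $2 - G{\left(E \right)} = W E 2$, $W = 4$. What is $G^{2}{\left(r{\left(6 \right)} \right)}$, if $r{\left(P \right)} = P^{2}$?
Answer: $81796$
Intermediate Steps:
$G{\left(E \right)} = 2 - 8 E$ ($G{\left(E \right)} = 2 - 4 E 2 = 2 - 8 E$)
$G^{2}{\left(r{\left(6 \right)} \right)} = \left(2 - 8 \cdot 6^{2}\right)^{2} = \left(2 - 288\right)^{2} = \left(-286\right)^{2} = 81796$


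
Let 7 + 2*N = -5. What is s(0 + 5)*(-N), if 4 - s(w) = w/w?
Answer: 18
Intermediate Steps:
N = -6 (N = -7/2 + (1/2)*(-5) = -7/2 - 5/2 = -6)
s(w) = 3 (s(w) = 4 - w/w = 4 - 1*1 = 4 - 1 = 3)
s(0 + 5)*(-N) = 3*(-1*(-6)) = 3*6 = 18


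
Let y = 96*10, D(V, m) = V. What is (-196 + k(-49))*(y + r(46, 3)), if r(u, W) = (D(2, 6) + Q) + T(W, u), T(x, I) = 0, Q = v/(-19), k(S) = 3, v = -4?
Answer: -3528426/19 ≈ -1.8571e+5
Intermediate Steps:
Q = 4/19 (Q = -4/(-19) = -4*(-1/19) = 4/19 ≈ 0.21053)
y = 960
r(u, W) = 42/19 (r(u, W) = (2 + 4/19) + 0 = 42/19 + 0 = 42/19)
(-196 + k(-49))*(y + r(46, 3)) = (-196 + 3)*(960 + 42/19) = -193*18282/19 = -3528426/19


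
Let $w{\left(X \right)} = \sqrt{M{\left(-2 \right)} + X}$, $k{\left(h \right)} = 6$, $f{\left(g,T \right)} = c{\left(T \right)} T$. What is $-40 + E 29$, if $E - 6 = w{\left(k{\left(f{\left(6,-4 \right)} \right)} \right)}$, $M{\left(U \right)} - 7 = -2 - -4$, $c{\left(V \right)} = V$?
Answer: $134 + 29 \sqrt{15} \approx 246.32$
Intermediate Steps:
$M{\left(U \right)} = 9$ ($M{\left(U \right)} = 7 - -2 = 7 + \left(-2 + 4\right) = 7 + 2 = 9$)
$f{\left(g,T \right)} = T^{2}$ ($f{\left(g,T \right)} = T T = T^{2}$)
$w{\left(X \right)} = \sqrt{9 + X}$
$E = 6 + \sqrt{15}$ ($E = 6 + \sqrt{9 + 6} = 6 + \sqrt{15} \approx 9.873$)
$-40 + E 29 = -40 + \left(6 + \sqrt{15}\right) 29 = -40 + \left(174 + 29 \sqrt{15}\right) = 134 + 29 \sqrt{15}$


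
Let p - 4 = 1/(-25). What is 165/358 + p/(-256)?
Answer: 510279/1145600 ≈ 0.44543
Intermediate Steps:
p = 99/25 (p = 4 + 1/(-25) = 4 - 1/25 = 99/25 ≈ 3.9600)
165/358 + p/(-256) = 165/358 + (99/25)/(-256) = 165*(1/358) + (99/25)*(-1/256) = 165/358 - 99/6400 = 510279/1145600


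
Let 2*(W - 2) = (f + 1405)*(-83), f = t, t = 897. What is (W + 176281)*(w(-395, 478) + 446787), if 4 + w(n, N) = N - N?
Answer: 36077727250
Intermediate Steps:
f = 897
w(n, N) = -4 (w(n, N) = -4 + (N - N) = -4 + 0 = -4)
W = -95531 (W = 2 + ((897 + 1405)*(-83))/2 = 2 + (2302*(-83))/2 = 2 + (½)*(-191066) = 2 - 95533 = -95531)
(W + 176281)*(w(-395, 478) + 446787) = (-95531 + 176281)*(-4 + 446787) = 80750*446783 = 36077727250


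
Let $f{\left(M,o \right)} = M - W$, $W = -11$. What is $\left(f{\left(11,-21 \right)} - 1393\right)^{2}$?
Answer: $1879641$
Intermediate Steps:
$f{\left(M,o \right)} = 11 + M$ ($f{\left(M,o \right)} = M - -11 = M + 11 = 11 + M$)
$\left(f{\left(11,-21 \right)} - 1393\right)^{2} = \left(\left(11 + 11\right) - 1393\right)^{2} = \left(22 - 1393\right)^{2} = \left(-1371\right)^{2} = 1879641$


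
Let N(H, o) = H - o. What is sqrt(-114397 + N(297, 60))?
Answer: 4*I*sqrt(7135) ≈ 337.88*I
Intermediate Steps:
sqrt(-114397 + N(297, 60)) = sqrt(-114397 + (297 - 1*60)) = sqrt(-114397 + (297 - 60)) = sqrt(-114397 + 237) = sqrt(-114160) = 4*I*sqrt(7135)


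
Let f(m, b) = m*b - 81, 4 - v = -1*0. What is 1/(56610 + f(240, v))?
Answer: 1/57489 ≈ 1.7395e-5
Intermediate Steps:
v = 4 (v = 4 - (-1)*0 = 4 - 1*0 = 4 + 0 = 4)
f(m, b) = -81 + b*m (f(m, b) = b*m - 81 = -81 + b*m)
1/(56610 + f(240, v)) = 1/(56610 + (-81 + 4*240)) = 1/(56610 + (-81 + 960)) = 1/(56610 + 879) = 1/57489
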